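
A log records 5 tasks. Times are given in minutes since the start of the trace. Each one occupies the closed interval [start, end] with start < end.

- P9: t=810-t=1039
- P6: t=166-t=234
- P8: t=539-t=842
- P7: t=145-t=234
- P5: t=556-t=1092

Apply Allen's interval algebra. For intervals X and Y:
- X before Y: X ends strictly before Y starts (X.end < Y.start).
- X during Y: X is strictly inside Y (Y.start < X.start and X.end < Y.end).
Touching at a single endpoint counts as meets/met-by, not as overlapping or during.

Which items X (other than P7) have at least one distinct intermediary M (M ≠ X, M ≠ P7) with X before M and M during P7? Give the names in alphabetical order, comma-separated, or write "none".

Target P7 = [t=145, t=234].
Intermediaries M with M during P7: none.
Union: none.

none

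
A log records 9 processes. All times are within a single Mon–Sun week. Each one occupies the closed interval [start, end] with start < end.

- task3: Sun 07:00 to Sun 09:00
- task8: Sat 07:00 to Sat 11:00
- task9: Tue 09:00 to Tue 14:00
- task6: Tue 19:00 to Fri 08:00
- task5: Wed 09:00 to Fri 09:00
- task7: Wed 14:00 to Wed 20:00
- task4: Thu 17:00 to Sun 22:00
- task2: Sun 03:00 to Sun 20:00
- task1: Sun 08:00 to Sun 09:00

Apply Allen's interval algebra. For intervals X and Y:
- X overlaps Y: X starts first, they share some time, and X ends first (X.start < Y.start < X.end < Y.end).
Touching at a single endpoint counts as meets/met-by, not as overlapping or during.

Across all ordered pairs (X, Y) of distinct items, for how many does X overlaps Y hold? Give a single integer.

3

Checking all 72 ordered pairs for relation 'overlaps'; matching pairs in alphabetical order:
(task5, task4): task5 overlaps task4 ✓
(task6, task4): task6 overlaps task4 ✓
(task6, task5): task6 overlaps task5 ✓
Count: 3.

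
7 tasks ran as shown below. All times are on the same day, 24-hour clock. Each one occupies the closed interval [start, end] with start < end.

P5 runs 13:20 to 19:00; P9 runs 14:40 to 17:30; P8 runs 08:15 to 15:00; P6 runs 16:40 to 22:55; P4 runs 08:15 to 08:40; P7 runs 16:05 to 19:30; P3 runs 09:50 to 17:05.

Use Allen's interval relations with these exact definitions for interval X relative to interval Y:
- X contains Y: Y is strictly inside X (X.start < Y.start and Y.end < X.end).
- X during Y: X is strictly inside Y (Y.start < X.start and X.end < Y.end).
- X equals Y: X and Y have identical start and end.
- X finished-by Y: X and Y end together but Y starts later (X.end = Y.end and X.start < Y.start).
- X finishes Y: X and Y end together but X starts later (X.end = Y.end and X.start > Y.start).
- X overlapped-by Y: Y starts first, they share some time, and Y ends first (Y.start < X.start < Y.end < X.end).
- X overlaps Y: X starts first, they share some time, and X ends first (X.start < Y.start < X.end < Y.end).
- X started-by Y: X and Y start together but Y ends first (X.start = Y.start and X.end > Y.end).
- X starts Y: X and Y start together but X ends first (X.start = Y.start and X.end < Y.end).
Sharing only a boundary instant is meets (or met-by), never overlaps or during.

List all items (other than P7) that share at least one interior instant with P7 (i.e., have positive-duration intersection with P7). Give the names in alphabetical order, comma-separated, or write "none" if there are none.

P3, P5, P6, P9

Target P7 = [16:05, 19:30].
P3 [09:50, 17:05] → overlaps → yes.
P4 [08:15, 08:40] → before → no.
P5 [13:20, 19:00] → overlaps → yes.
P6 [16:40, 22:55] → overlapped-by → yes.
P8 [08:15, 15:00] → before → no.
P9 [14:40, 17:30] → overlaps → yes.
Result: P3, P5, P6, P9.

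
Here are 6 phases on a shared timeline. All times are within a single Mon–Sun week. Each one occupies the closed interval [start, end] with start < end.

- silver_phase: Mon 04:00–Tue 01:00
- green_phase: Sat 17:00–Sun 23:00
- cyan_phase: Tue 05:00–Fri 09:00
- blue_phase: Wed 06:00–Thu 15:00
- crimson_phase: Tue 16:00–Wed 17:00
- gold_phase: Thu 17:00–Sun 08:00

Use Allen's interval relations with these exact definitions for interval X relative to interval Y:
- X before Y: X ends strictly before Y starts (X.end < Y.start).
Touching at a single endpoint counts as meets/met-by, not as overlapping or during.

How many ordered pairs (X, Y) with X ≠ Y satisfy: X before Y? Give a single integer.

Checking all 30 ordered pairs for relation 'before'; matching pairs in alphabetical order:
(blue_phase, gold_phase): blue_phase before gold_phase ✓
(blue_phase, green_phase): blue_phase before green_phase ✓
(crimson_phase, gold_phase): crimson_phase before gold_phase ✓
(crimson_phase, green_phase): crimson_phase before green_phase ✓
(cyan_phase, green_phase): cyan_phase before green_phase ✓
(silver_phase, blue_phase): silver_phase before blue_phase ✓
(silver_phase, crimson_phase): silver_phase before crimson_phase ✓
(silver_phase, cyan_phase): silver_phase before cyan_phase ✓
(silver_phase, gold_phase): silver_phase before gold_phase ✓
(silver_phase, green_phase): silver_phase before green_phase ✓
Count: 10.

10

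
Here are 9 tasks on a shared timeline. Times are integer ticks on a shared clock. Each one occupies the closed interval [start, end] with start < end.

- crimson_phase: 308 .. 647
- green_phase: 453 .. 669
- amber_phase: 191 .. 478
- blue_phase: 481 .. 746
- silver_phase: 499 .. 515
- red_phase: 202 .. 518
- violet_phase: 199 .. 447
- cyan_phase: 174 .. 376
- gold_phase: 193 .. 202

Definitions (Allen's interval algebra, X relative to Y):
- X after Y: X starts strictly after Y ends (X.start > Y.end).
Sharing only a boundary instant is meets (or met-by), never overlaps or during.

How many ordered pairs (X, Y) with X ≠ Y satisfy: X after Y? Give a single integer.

Checking all 72 ordered pairs for relation 'after'; matching pairs in alphabetical order:
(blue_phase, amber_phase): blue_phase after amber_phase ✓
(blue_phase, cyan_phase): blue_phase after cyan_phase ✓
(blue_phase, gold_phase): blue_phase after gold_phase ✓
(blue_phase, violet_phase): blue_phase after violet_phase ✓
(crimson_phase, gold_phase): crimson_phase after gold_phase ✓
(green_phase, cyan_phase): green_phase after cyan_phase ✓
(green_phase, gold_phase): green_phase after gold_phase ✓
(green_phase, violet_phase): green_phase after violet_phase ✓
(silver_phase, amber_phase): silver_phase after amber_phase ✓
(silver_phase, cyan_phase): silver_phase after cyan_phase ✓
(silver_phase, gold_phase): silver_phase after gold_phase ✓
(silver_phase, violet_phase): silver_phase after violet_phase ✓
Count: 12.

12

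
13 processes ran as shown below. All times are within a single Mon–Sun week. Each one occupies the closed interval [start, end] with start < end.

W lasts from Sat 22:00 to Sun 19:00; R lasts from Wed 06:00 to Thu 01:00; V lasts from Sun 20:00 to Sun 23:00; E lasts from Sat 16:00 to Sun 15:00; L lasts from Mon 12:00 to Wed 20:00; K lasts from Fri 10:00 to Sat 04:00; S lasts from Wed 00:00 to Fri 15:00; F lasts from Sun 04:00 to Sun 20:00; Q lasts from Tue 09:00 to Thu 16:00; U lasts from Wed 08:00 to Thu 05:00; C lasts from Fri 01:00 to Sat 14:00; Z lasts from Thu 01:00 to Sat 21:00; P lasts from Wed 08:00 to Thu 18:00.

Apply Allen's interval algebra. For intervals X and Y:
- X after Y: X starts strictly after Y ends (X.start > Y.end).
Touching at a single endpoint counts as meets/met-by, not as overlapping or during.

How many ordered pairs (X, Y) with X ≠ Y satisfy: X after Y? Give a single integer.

48

Checking all 156 ordered pairs for relation 'after'; matching pairs in alphabetical order:
(C, L): C after L ✓
(C, P): C after P ✓
(C, Q): C after Q ✓
(C, R): C after R ✓
(C, U): C after U ✓
(E, C): E after C ✓
(E, K): E after K ✓
(E, L): E after L ✓
(E, P): E after P ✓
(E, Q): E after Q ✓
(E, R): E after R ✓
(E, S): E after S ✓
(E, U): E after U ✓
(F, C): F after C ✓
(F, K): F after K ✓
(F, L): F after L ✓
(F, P): F after P ✓
(F, Q): F after Q ✓
(F, R): F after R ✓
(F, S): F after S ✓
(F, U): F after U ✓
(F, Z): F after Z ✓
(K, L): K after L ✓
(K, P): K after P ✓
... plus 24 further pairs not listed.
Count: 48.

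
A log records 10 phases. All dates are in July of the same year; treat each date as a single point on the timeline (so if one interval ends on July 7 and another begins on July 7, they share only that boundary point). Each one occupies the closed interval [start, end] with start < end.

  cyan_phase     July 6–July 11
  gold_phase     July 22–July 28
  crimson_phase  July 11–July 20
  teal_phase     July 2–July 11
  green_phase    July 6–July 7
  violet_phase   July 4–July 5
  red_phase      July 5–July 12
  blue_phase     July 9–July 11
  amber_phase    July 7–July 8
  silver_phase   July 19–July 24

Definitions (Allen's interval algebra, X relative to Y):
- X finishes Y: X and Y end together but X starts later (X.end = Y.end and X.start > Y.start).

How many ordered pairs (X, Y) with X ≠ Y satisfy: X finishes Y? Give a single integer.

Checking all 90 ordered pairs for relation 'finishes'; matching pairs in alphabetical order:
(blue_phase, cyan_phase): blue_phase finishes cyan_phase ✓
(blue_phase, teal_phase): blue_phase finishes teal_phase ✓
(cyan_phase, teal_phase): cyan_phase finishes teal_phase ✓
Count: 3.

3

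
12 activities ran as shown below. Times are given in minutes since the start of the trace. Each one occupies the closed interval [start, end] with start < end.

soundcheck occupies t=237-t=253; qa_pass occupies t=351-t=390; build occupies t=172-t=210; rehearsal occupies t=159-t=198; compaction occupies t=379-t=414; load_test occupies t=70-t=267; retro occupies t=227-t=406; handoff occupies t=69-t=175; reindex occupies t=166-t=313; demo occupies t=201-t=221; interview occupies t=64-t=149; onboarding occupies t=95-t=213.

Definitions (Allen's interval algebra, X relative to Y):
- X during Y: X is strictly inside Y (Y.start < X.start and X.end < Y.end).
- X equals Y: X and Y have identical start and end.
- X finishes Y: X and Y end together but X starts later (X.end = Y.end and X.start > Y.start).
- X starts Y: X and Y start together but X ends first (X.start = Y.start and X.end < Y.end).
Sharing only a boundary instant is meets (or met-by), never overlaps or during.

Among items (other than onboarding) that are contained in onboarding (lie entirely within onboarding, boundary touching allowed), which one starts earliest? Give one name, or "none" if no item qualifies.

rehearsal

Target onboarding = [t=95, t=213].
build [t=172, t=210] → during → candidate.
compaction [t=379, t=414] → after → excluded.
demo [t=201, t=221] → overlapped-by → excluded.
handoff [t=69, t=175] → overlaps → excluded.
interview [t=64, t=149] → overlaps → excluded.
load_test [t=70, t=267] → contains → excluded.
qa_pass [t=351, t=390] → after → excluded.
rehearsal [t=159, t=198] → during → candidate.
reindex [t=166, t=313] → overlapped-by → excluded.
retro [t=227, t=406] → after → excluded.
soundcheck [t=237, t=253] → after → excluded.
Among candidates, earliest start is t=159 → rehearsal.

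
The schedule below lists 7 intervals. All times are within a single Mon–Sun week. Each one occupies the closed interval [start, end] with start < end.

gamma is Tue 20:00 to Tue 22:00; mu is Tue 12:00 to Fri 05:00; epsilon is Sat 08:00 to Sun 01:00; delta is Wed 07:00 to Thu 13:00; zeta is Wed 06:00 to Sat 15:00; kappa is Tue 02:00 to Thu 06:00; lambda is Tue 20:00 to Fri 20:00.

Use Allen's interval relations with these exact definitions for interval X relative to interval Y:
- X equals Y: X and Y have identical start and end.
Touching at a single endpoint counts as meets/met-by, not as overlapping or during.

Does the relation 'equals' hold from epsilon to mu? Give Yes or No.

No

epsilon = [Sat 08:00, Sun 01:00], mu = [Tue 12:00, Fri 05:00].
Actual relation of epsilon to mu: after.
Asked whether 'equals' holds → No.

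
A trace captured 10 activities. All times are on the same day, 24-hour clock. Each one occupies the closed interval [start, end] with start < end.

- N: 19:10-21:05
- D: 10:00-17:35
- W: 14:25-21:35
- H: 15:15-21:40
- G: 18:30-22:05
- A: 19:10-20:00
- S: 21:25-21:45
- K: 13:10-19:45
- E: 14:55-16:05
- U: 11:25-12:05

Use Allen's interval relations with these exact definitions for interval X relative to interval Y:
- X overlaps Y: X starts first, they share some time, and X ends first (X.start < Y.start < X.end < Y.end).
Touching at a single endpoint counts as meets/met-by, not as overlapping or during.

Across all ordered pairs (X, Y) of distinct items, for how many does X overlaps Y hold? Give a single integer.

14

Checking all 90 ordered pairs for relation 'overlaps'; matching pairs in alphabetical order:
(D, H): D overlaps H ✓
(D, K): D overlaps K ✓
(D, W): D overlaps W ✓
(E, H): E overlaps H ✓
(H, G): H overlaps G ✓
(H, S): H overlaps S ✓
(K, A): K overlaps A ✓
(K, G): K overlaps G ✓
(K, H): K overlaps H ✓
(K, N): K overlaps N ✓
(K, W): K overlaps W ✓
(W, G): W overlaps G ✓
(W, H): W overlaps H ✓
(W, S): W overlaps S ✓
Count: 14.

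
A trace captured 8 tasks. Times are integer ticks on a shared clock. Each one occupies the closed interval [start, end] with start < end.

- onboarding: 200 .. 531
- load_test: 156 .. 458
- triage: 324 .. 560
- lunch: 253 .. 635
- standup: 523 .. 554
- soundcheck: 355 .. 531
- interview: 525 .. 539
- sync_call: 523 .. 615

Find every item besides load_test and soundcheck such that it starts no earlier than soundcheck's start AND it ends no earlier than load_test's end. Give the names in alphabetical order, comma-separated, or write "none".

Conditions: its start is no earlier than soundcheck's start (X.start >= 355) AND its end is no earlier than load_test's end (X.end >= 458).
interview: start 525 >= 355? ✓; end 539 >= 458? ✓ → yes.
lunch: start 253 >= 355? ✗; end 635 >= 458? ✓ → no.
onboarding: start 200 >= 355? ✗; end 531 >= 458? ✓ → no.
standup: start 523 >= 355? ✓; end 554 >= 458? ✓ → yes.
sync_call: start 523 >= 355? ✓; end 615 >= 458? ✓ → yes.
triage: start 324 >= 355? ✗; end 560 >= 458? ✓ → no.
Result: interview, standup, sync_call.

interview, standup, sync_call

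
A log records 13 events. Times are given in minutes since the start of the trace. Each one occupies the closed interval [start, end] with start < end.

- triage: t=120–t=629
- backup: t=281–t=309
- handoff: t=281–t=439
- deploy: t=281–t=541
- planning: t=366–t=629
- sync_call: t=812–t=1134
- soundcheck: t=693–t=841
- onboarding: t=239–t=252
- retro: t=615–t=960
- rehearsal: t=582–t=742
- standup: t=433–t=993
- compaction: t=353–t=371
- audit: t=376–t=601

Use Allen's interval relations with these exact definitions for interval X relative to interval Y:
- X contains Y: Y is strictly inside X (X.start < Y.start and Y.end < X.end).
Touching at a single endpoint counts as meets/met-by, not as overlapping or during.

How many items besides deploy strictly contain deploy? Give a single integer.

Target deploy = [t=281, t=541].
audit [t=376, t=601] → overlapped-by → no.
backup [t=281, t=309] → starts → no.
compaction [t=353, t=371] → during → no.
handoff [t=281, t=439] → starts → no.
onboarding [t=239, t=252] → before → no.
planning [t=366, t=629] → overlapped-by → no.
rehearsal [t=582, t=742] → after → no.
retro [t=615, t=960] → after → no.
soundcheck [t=693, t=841] → after → no.
standup [t=433, t=993] → overlapped-by → no.
sync_call [t=812, t=1134] → after → no.
triage [t=120, t=629] → contains → counts.
Total: 1.

1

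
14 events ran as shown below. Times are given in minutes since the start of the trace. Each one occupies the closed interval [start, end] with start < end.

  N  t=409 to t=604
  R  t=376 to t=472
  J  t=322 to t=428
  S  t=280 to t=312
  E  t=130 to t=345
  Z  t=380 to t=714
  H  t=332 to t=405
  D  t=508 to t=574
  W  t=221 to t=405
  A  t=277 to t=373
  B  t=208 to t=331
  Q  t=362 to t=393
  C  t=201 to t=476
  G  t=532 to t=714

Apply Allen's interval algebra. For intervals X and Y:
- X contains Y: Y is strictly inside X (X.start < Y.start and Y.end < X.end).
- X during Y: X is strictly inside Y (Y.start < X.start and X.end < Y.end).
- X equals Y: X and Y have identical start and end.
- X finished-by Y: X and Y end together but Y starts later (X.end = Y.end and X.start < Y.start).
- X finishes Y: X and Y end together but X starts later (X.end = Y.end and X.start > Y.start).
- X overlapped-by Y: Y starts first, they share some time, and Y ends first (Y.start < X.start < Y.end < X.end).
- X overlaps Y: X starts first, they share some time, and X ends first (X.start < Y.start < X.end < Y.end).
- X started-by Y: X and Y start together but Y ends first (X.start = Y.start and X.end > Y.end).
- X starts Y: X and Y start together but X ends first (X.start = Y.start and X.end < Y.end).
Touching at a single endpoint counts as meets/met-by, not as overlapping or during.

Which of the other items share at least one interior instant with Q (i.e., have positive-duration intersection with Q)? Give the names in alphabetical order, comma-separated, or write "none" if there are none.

A, C, H, J, R, W, Z

Target Q = [t=362, t=393].
A [t=277, t=373] → overlaps → yes.
B [t=208, t=331] → before → no.
C [t=201, t=476] → contains → yes.
D [t=508, t=574] → after → no.
E [t=130, t=345] → before → no.
G [t=532, t=714] → after → no.
H [t=332, t=405] → contains → yes.
J [t=322, t=428] → contains → yes.
N [t=409, t=604] → after → no.
R [t=376, t=472] → overlapped-by → yes.
S [t=280, t=312] → before → no.
W [t=221, t=405] → contains → yes.
Z [t=380, t=714] → overlapped-by → yes.
Result: A, C, H, J, R, W, Z.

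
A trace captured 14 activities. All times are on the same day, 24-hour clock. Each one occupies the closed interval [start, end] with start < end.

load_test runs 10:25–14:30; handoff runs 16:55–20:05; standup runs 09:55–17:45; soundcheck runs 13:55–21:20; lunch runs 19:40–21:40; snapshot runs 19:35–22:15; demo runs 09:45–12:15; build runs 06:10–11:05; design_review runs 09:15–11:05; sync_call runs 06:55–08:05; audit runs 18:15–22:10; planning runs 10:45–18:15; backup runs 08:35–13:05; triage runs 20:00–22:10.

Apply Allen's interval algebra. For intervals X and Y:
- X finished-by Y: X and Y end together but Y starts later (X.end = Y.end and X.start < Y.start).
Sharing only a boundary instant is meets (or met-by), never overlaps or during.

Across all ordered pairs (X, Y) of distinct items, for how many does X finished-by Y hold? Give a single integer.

Checking all 182 ordered pairs for relation 'finished-by'; matching pairs in alphabetical order:
(audit, triage): audit finished-by triage ✓
(build, design_review): build finished-by design_review ✓
Count: 2.

2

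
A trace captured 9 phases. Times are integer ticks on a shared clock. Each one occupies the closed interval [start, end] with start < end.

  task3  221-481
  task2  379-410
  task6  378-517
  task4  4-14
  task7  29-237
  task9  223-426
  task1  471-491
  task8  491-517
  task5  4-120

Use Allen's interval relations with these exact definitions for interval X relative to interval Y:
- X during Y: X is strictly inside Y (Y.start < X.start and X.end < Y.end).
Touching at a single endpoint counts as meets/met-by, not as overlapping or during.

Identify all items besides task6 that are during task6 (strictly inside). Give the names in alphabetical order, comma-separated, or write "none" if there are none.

Target task6 = [378, 517].
task1 [471, 491] → during → yes.
task2 [379, 410] → during → yes.
task3 [221, 481] → overlaps → no.
task4 [4, 14] → before → no.
task5 [4, 120] → before → no.
task7 [29, 237] → before → no.
task8 [491, 517] → finishes → no.
task9 [223, 426] → overlaps → no.
Result: task1, task2.

task1, task2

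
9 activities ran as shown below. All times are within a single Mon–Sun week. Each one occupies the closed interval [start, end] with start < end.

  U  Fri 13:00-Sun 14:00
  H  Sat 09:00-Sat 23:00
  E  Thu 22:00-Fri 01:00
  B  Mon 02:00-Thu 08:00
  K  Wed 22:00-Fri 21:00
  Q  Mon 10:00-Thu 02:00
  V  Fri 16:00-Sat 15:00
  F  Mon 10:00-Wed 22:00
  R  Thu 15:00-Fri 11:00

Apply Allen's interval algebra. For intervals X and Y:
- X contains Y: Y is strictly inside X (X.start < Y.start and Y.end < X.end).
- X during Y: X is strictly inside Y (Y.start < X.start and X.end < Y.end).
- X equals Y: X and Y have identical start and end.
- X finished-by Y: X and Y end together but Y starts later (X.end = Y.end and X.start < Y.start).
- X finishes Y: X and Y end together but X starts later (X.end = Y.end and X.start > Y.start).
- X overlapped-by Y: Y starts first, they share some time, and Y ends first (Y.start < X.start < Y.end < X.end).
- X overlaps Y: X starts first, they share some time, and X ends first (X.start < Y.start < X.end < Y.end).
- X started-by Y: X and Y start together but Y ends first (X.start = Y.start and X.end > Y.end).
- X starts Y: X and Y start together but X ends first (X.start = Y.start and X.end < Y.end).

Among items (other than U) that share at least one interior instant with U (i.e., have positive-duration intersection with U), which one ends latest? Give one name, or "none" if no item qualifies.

Target U = [Fri 13:00, Sun 14:00].
B [Mon 02:00, Thu 08:00] → before → excluded.
E [Thu 22:00, Fri 01:00] → before → excluded.
F [Mon 10:00, Wed 22:00] → before → excluded.
H [Sat 09:00, Sat 23:00] → during → candidate.
K [Wed 22:00, Fri 21:00] → overlaps → candidate.
Q [Mon 10:00, Thu 02:00] → before → excluded.
R [Thu 15:00, Fri 11:00] → before → excluded.
V [Fri 16:00, Sat 15:00] → during → candidate.
Among candidates, latest end is Sat 23:00 → H.

H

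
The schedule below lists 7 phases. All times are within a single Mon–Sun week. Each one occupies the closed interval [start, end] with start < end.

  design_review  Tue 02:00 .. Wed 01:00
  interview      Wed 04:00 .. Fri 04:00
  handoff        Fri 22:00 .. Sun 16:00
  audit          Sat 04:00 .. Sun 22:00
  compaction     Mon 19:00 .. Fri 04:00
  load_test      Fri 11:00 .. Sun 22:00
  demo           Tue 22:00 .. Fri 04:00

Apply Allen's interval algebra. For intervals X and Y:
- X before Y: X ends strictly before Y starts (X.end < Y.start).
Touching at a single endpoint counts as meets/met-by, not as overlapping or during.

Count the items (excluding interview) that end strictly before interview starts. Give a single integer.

Target interview = [Wed 04:00, Fri 04:00].
audit [Sat 04:00, Sun 22:00] → after → no.
compaction [Mon 19:00, Fri 04:00] → finished-by → no.
demo [Tue 22:00, Fri 04:00] → finished-by → no.
design_review [Tue 02:00, Wed 01:00] → before → counts.
handoff [Fri 22:00, Sun 16:00] → after → no.
load_test [Fri 11:00, Sun 22:00] → after → no.
Total: 1.

1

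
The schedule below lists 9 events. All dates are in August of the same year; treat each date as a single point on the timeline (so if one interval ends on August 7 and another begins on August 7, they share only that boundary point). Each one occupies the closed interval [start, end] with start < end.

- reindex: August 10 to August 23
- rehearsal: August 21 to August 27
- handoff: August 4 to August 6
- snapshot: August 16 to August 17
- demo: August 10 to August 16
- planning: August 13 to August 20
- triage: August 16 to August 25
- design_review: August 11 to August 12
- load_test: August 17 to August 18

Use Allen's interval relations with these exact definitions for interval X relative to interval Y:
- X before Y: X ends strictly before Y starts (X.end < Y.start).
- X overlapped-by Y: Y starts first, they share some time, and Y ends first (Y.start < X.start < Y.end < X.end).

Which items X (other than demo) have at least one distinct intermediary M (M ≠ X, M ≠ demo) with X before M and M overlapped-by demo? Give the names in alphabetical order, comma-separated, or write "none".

design_review, handoff

Target demo = [August 10, August 16].
Intermediaries M with M overlapped-by demo: planning.
Via planning — items with X before planning: design_review, handoff.
Union: design_review, handoff.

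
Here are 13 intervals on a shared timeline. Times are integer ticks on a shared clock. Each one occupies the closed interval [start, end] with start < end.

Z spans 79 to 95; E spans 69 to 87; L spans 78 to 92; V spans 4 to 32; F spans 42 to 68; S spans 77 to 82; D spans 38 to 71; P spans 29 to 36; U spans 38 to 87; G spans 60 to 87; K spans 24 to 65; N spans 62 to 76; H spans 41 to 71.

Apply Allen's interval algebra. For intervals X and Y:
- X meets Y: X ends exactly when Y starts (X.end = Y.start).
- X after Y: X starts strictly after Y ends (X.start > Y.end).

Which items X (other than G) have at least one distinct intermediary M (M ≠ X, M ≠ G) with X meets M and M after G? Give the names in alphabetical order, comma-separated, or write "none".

Target G = [60, 87].
Intermediaries M with M after G: none.
Union: none.

none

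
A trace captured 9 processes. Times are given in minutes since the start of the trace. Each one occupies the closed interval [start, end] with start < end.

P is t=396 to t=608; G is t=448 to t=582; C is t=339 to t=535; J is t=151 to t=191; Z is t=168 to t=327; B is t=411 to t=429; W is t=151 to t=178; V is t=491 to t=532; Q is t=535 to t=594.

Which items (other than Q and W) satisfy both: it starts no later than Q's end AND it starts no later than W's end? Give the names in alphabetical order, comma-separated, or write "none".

J, Z

Conditions: its start is no later than Q's end (X.start <= t=594) AND its start is no later than W's end (X.start <= t=178).
B: start t=411 <= t=594? ✓; start t=411 <= t=178? ✗ → no.
C: start t=339 <= t=594? ✓; start t=339 <= t=178? ✗ → no.
G: start t=448 <= t=594? ✓; start t=448 <= t=178? ✗ → no.
J: start t=151 <= t=594? ✓; start t=151 <= t=178? ✓ → yes.
P: start t=396 <= t=594? ✓; start t=396 <= t=178? ✗ → no.
V: start t=491 <= t=594? ✓; start t=491 <= t=178? ✗ → no.
Z: start t=168 <= t=594? ✓; start t=168 <= t=178? ✓ → yes.
Result: J, Z.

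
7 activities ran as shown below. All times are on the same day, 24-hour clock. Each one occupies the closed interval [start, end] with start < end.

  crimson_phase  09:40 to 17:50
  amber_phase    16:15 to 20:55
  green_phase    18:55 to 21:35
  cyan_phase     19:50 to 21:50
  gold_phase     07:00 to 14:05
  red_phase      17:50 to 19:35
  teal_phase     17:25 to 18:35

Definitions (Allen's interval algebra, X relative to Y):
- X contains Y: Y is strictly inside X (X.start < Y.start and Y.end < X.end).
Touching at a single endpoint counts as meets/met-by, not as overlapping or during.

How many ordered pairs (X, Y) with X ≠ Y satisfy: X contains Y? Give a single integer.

2

Checking all 42 ordered pairs for relation 'contains'; matching pairs in alphabetical order:
(amber_phase, red_phase): amber_phase contains red_phase ✓
(amber_phase, teal_phase): amber_phase contains teal_phase ✓
Count: 2.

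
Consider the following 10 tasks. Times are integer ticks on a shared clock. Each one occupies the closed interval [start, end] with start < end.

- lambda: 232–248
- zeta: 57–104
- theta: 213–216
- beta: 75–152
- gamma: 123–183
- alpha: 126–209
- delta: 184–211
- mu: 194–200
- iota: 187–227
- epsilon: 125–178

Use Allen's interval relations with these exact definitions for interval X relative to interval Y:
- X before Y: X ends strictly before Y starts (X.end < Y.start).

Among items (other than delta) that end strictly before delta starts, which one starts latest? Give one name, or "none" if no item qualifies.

Target delta = [184, 211].
alpha [126, 209] → overlaps → excluded.
beta [75, 152] → before → candidate.
epsilon [125, 178] → before → candidate.
gamma [123, 183] → before → candidate.
iota [187, 227] → overlapped-by → excluded.
lambda [232, 248] → after → excluded.
mu [194, 200] → during → excluded.
theta [213, 216] → after → excluded.
zeta [57, 104] → before → candidate.
Among candidates, latest start is 125 → epsilon.

epsilon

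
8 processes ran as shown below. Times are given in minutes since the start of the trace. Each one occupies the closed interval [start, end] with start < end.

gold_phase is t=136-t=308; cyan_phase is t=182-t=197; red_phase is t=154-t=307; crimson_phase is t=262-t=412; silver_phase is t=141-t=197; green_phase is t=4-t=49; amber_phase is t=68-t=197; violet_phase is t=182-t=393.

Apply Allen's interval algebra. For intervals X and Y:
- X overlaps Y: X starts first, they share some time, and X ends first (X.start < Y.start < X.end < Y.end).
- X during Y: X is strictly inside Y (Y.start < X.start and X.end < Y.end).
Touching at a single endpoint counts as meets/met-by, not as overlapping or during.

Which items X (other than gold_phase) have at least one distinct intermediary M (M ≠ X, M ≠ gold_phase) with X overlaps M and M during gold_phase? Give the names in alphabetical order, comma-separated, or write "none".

amber_phase, silver_phase

Target gold_phase = [t=136, t=308].
Intermediaries M with M during gold_phase: cyan_phase, red_phase, silver_phase.
Via cyan_phase — items with X overlaps cyan_phase: none.
Via red_phase — items with X overlaps red_phase: amber_phase, silver_phase.
Via silver_phase — items with X overlaps silver_phase: none.
Union: amber_phase, silver_phase.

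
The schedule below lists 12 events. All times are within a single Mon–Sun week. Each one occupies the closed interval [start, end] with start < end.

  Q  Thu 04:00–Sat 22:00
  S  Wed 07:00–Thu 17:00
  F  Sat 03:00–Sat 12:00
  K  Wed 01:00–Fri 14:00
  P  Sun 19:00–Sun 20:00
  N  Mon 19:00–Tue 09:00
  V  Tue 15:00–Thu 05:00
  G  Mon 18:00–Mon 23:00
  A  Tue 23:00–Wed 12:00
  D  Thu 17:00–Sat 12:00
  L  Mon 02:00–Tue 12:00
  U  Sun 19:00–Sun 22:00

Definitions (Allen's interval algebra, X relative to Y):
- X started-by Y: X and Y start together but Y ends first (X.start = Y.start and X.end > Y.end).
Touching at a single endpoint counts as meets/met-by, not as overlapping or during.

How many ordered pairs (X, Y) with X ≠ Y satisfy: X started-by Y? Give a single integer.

1

Checking all 132 ordered pairs for relation 'started-by'; matching pairs in alphabetical order:
(U, P): U started-by P ✓
Count: 1.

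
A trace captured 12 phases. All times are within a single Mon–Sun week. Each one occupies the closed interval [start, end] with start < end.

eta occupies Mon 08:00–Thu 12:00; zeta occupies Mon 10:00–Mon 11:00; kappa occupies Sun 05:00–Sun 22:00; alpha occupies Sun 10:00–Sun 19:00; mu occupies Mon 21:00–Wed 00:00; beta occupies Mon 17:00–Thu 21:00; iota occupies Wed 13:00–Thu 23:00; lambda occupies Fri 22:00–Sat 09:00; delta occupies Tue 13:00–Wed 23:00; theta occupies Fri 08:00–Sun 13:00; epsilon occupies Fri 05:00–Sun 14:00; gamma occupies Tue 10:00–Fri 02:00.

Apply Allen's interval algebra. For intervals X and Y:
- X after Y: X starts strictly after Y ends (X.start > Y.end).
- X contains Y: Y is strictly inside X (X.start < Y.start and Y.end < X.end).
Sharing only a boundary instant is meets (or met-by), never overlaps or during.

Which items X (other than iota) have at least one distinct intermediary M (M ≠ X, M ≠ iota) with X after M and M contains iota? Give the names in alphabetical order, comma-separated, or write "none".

alpha, epsilon, kappa, lambda, theta

Target iota = [Wed 13:00, Thu 23:00].
Intermediaries M with M contains iota: gamma.
Via gamma — items with X after gamma: alpha, epsilon, kappa, lambda, theta.
Union: alpha, epsilon, kappa, lambda, theta.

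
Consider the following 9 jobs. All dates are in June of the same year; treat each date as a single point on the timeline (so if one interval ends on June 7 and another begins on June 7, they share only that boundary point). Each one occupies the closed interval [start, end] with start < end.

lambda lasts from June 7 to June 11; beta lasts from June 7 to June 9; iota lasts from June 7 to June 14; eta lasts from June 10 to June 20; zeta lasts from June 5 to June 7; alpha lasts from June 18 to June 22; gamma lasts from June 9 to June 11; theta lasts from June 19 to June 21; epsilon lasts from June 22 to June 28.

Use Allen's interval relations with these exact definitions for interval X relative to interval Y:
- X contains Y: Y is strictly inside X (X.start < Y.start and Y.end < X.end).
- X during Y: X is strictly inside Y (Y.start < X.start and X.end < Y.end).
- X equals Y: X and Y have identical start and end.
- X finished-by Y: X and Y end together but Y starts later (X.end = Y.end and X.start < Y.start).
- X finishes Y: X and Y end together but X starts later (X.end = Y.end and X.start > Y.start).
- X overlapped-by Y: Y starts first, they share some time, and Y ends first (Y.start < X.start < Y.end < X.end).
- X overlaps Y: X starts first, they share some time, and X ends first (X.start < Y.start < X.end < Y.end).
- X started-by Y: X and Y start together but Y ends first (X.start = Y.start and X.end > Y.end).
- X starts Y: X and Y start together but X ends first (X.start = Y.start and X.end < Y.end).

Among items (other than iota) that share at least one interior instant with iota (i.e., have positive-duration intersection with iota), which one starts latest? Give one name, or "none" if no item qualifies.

eta

Target iota = [June 7, June 14].
alpha [June 18, June 22] → after → excluded.
beta [June 7, June 9] → starts → candidate.
epsilon [June 22, June 28] → after → excluded.
eta [June 10, June 20] → overlapped-by → candidate.
gamma [June 9, June 11] → during → candidate.
lambda [June 7, June 11] → starts → candidate.
theta [June 19, June 21] → after → excluded.
zeta [June 5, June 7] → meets → excluded.
Among candidates, latest start is June 10 → eta.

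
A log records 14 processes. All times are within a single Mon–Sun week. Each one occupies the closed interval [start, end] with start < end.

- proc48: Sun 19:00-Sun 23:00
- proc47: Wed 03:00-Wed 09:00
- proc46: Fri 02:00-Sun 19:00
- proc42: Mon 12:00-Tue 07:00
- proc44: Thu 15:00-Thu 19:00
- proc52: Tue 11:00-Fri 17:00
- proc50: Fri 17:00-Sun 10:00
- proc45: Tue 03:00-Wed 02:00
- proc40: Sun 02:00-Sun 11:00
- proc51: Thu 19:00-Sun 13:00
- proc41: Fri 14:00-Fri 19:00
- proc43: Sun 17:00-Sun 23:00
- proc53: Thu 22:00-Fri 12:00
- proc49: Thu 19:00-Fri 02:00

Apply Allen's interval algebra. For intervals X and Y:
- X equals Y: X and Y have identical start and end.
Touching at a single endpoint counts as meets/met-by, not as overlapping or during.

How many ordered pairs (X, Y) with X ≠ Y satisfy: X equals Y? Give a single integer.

Checking all 182 ordered pairs for relation 'equals'; matching pairs in alphabetical order:
No pair satisfies it.
Count: 0.

0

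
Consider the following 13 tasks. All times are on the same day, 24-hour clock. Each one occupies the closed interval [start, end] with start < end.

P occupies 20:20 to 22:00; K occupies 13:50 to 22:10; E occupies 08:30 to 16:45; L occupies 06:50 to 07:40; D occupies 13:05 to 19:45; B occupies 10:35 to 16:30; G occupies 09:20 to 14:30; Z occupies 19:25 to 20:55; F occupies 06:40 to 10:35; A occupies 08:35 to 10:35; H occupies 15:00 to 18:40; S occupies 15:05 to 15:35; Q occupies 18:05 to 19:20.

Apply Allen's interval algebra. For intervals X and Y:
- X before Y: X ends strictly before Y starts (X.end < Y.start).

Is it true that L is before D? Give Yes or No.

L = [06:50, 07:40], D = [13:05, 19:45].
Actual relation of L to D: before.
Asked whether 'before' holds → Yes.

Yes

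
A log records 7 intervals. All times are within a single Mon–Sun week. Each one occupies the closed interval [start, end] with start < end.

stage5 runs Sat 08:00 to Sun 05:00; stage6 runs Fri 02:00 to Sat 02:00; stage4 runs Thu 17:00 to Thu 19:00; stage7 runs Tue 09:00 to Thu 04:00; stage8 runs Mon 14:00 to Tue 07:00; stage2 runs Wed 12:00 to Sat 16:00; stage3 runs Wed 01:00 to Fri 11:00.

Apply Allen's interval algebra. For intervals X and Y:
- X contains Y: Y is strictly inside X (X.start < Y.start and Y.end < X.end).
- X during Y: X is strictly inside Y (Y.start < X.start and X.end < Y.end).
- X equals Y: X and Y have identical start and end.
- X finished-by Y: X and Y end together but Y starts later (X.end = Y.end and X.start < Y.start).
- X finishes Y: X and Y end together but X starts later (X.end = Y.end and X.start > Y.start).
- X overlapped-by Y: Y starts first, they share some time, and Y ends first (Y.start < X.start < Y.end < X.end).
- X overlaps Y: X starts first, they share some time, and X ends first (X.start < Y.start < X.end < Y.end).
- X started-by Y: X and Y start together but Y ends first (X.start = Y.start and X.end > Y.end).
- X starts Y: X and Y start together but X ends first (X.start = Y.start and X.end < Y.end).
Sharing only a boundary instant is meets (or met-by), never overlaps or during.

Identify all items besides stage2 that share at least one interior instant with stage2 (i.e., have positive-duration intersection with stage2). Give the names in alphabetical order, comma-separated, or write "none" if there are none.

Target stage2 = [Wed 12:00, Sat 16:00].
stage3 [Wed 01:00, Fri 11:00] → overlaps → yes.
stage4 [Thu 17:00, Thu 19:00] → during → yes.
stage5 [Sat 08:00, Sun 05:00] → overlapped-by → yes.
stage6 [Fri 02:00, Sat 02:00] → during → yes.
stage7 [Tue 09:00, Thu 04:00] → overlaps → yes.
stage8 [Mon 14:00, Tue 07:00] → before → no.
Result: stage3, stage4, stage5, stage6, stage7.

stage3, stage4, stage5, stage6, stage7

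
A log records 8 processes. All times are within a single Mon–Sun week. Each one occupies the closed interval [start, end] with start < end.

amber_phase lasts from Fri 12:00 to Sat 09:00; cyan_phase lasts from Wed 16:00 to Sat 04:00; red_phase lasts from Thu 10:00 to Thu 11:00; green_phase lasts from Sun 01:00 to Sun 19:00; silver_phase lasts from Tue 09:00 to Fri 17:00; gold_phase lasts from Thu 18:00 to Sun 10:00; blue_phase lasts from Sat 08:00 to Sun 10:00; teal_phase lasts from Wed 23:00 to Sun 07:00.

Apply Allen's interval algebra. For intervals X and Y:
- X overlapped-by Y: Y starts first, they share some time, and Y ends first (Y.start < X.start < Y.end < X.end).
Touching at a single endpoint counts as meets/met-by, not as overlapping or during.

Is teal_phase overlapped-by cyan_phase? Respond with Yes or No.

teal_phase = [Wed 23:00, Sun 07:00], cyan_phase = [Wed 16:00, Sat 04:00].
Actual relation of teal_phase to cyan_phase: overlapped-by.
Asked whether 'overlapped-by' holds → Yes.

Yes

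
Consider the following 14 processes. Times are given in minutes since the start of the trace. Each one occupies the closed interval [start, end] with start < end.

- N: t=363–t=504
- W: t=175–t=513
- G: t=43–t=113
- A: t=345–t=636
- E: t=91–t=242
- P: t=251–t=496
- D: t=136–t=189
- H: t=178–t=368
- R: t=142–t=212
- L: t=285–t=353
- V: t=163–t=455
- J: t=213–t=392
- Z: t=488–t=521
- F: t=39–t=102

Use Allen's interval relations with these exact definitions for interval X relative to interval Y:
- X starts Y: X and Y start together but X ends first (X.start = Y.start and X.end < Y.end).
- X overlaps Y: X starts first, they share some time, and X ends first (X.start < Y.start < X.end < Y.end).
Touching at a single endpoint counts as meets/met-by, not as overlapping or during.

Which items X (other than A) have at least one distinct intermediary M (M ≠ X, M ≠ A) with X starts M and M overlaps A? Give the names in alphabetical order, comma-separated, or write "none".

none

Target A = [t=345, t=636].
Intermediaries M with M overlaps A: H, J, L, P, V, W.
Via H — items with X starts H: none.
Via J — items with X starts J: none.
Via L — items with X starts L: none.
Via P — items with X starts P: none.
Via V — items with X starts V: none.
Via W — items with X starts W: none.
Union: none.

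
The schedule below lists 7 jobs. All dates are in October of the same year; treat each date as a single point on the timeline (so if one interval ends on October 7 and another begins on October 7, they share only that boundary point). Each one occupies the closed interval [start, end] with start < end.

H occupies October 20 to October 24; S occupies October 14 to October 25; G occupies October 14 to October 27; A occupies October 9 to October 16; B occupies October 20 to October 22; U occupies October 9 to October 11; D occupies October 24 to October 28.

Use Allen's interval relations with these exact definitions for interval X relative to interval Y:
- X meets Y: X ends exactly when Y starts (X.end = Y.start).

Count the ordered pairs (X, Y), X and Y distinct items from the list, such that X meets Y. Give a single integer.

1

Checking all 42 ordered pairs for relation 'meets'; matching pairs in alphabetical order:
(H, D): H meets D ✓
Count: 1.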